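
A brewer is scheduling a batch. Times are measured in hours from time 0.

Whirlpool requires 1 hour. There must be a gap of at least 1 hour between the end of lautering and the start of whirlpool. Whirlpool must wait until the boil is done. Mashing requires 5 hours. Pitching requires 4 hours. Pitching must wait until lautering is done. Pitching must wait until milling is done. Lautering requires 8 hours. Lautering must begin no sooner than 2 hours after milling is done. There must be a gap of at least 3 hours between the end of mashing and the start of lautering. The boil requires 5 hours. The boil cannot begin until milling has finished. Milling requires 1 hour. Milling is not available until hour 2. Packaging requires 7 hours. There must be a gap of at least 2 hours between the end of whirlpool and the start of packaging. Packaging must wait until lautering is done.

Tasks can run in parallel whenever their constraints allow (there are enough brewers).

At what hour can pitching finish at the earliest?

Mashing has no prerequisites, so it starts at hour 0 and finishes at hour 5.
After its own release at hour 2, milling can start at hour 2 and finishes at hour 3.
For lautering: milling (finishes hour 3, plus 2-hour gap → hour 5); mashing (finishes hour 5, plus 3-hour gap → hour 8). Taking the maximum gives a start of hour 8, and it finishes at 8 + 8 = hour 16.
Pitching needs all of lautering (finishes hour 16); milling (finishes hour 3). That puts its earliest start at hour 16; it finishes at 16 + 4 = hour 20.

20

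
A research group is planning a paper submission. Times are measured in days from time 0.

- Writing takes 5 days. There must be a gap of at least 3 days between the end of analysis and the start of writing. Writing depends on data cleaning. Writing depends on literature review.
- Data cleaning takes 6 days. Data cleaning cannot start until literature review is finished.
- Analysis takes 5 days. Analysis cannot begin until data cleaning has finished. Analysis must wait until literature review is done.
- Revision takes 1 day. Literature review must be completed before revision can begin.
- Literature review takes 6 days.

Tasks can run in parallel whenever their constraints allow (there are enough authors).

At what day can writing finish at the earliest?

Literature review can start immediately at day 0; it finishes at day 6.
Data cleaning waits on literature review (finishes day 6), so it starts at day 6 and finishes at 6 + 6 = day 12.
Analysis needs all of data cleaning (finishes day 12); literature review (finishes day 6). That puts its earliest start at day 12; it finishes at 12 + 5 = day 17.
Writing needs all of analysis (finishes day 17, plus 3-day gap → day 20); data cleaning (finishes day 12); literature review (finishes day 6). That puts its earliest start at day 20; it finishes at 20 + 5 = day 25.

25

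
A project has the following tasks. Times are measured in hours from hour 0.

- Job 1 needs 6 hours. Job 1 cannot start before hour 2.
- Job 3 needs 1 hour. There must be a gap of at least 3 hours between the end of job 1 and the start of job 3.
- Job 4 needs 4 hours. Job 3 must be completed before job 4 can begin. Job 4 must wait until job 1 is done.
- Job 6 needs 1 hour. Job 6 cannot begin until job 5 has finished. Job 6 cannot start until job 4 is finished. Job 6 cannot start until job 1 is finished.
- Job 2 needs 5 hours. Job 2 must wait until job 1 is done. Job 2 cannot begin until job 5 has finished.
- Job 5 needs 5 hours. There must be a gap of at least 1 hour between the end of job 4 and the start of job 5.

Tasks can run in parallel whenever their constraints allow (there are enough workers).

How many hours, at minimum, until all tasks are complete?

27

After its own release at hour 2, job 1 can start at hour 2 and finishes at hour 8.
After job 1 (finishes hour 8, plus 3-hour gap → hour 11), job 3 can start at hour 11 and finishes at hour 12.
Job 4 has to wait for job 3 (finishes hour 12); job 1 (finishes hour 8). The latest of these is hour 12, so job 4 runs hour 12 to 12 + 4 = hour 16.
After job 4 (finishes hour 16, plus 1-hour gap → hour 17), job 5 can start at hour 17 and finishes at hour 22.
For job 6: job 5 (finishes hour 22); job 4 (finishes hour 16); job 1 (finishes hour 8). Taking the maximum gives a start of hour 22, and it finishes at 22 + 1 = hour 23.
Job 2 has to wait for job 1 (finishes hour 8); job 5 (finishes hour 22). The latest of these is hour 22, so job 2 runs hour 22 to 22 + 5 = hour 27.
All tasks are finished once the last one completes. Finish times: Job 1 at 8, Job 2 at 27, Job 3 at 12, Job 4 at 16, Job 5 at 22, Job 6 at 23. The latest is hour 27.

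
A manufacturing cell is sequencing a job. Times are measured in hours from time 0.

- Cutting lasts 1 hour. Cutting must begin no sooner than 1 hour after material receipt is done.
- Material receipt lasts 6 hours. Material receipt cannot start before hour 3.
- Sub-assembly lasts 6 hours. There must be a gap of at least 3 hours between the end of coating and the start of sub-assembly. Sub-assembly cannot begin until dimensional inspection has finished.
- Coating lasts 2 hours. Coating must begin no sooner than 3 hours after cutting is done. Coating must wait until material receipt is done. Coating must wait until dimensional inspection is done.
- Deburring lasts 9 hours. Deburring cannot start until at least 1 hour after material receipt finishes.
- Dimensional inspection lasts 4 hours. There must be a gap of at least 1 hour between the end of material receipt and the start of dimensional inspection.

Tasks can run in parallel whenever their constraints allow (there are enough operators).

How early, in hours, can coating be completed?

Material receipt waits on its own release at hour 3, so it starts at hour 3 and finishes at 3 + 6 = hour 9.
Dimensional inspection waits on material receipt (finishes hour 9, plus 1-hour gap → hour 10), so it starts at hour 10 and finishes at 10 + 4 = hour 14.
Cutting cannot begin until material receipt (finishes hour 9, plus 1-hour gap → hour 10). It runs from hour 10 to 10 + 1 = hour 11.
For coating: cutting (finishes hour 11, plus 3-hour gap → hour 14); material receipt (finishes hour 9); dimensional inspection (finishes hour 14). Taking the maximum gives a start of hour 14, and it finishes at 14 + 2 = hour 16.

16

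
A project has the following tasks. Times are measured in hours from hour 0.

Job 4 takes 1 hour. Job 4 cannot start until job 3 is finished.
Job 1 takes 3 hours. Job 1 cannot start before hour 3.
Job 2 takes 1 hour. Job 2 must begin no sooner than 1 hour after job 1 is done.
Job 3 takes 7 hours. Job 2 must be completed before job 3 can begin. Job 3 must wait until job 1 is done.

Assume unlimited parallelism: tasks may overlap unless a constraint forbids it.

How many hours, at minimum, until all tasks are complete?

Job 1 cannot begin until its own release at hour 3. It runs from hour 3 to 3 + 3 = hour 6.
After job 1 (finishes hour 6, plus 1-hour gap → hour 7), job 2 can start at hour 7 and finishes at hour 8.
Job 3 needs all of job 2 (finishes hour 8); job 1 (finishes hour 6). That puts its earliest start at hour 8; it finishes at 8 + 7 = hour 15.
Job 4 cannot begin until job 3 (finishes hour 15). It runs from hour 15 to 15 + 1 = hour 16.
All tasks are finished once the last one completes. Finish times: Job 1 at 6, Job 2 at 8, Job 3 at 15, Job 4 at 16. The latest is hour 16.

16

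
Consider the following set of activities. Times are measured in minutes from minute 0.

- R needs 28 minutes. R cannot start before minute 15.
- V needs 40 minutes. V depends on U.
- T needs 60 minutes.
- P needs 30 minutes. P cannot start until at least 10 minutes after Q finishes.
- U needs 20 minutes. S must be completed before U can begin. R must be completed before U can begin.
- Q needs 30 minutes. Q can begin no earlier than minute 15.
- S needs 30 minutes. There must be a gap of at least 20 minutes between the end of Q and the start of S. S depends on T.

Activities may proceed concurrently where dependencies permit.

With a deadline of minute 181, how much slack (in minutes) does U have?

26

Nothing blocks T, so it runs from minute 0 to minute 60.
After its own release at minute 15, R can start at minute 15 and finishes at minute 43.
Q waits on its own release at minute 15, so it starts at minute 15 and finishes at 15 + 30 = minute 45.
S has to wait for Q (finishes minute 45, plus 20-minute gap → minute 65); T (finishes minute 60). The latest of these is minute 65, so S runs minute 65 to 65 + 30 = minute 95.
U needs all of S (finishes minute 95); R (finishes minute 43). That puts its earliest start at minute 95; it finishes at 95 + 20 = minute 115.

Working backward from the deadline:
V has no dependents, so it just needs to finish by minute 181. Starting by 181 − 40 = minute 141 achieves that.
U has to be done before V (must start by minute 141). That means finishing by minute 141, i.e. starting by 141 − 20 = minute 121.
So U can start as early as minute 95 and as late as minute 121, giving 121 − 95 = 26 minutes of slack.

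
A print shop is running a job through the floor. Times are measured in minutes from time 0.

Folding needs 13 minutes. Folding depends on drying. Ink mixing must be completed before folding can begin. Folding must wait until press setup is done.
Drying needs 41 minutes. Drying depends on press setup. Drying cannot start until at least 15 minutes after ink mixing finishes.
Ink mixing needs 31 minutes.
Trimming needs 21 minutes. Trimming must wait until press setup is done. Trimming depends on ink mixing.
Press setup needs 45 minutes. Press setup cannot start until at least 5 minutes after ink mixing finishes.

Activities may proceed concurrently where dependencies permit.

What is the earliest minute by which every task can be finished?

135

Ink mixing can start immediately at minute 0; it finishes at minute 31.
After ink mixing (finishes minute 31, plus 5-minute gap → minute 36), press setup can start at minute 36 and finishes at minute 81.
Trimming cannot start until press setup (finishes minute 81); ink mixing (finishes minute 31). The controlling bound is minute 81, so trimming finishes at 81 + 21 = minute 102.
Drying needs all of press setup (finishes minute 81); ink mixing (finishes minute 31, plus 15-minute gap → minute 46). That puts its earliest start at minute 81; it finishes at 81 + 41 = minute 122.
Folding needs all of drying (finishes minute 122); ink mixing (finishes minute 31); press setup (finishes minute 81). That puts its earliest start at minute 122; it finishes at 122 + 13 = minute 135.
All tasks are finished once the last one completes. Finish times: Ink mixing at 31, Press setup at 81, Drying at 122, Trimming at 102, Folding at 135. The latest is minute 135.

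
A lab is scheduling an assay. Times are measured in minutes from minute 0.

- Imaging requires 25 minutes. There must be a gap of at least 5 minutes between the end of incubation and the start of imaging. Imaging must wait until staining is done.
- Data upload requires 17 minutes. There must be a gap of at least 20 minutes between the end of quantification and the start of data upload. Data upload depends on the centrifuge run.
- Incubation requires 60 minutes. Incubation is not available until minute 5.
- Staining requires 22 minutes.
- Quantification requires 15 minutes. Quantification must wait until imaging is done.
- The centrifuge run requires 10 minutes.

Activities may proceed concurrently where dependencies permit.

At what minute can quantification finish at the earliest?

Nothing blocks staining, so it runs from minute 0 to minute 22.
Incubation cannot begin until its own release at minute 5. It runs from minute 5 to 5 + 60 = minute 65.
Imaging needs all of incubation (finishes minute 65, plus 5-minute gap → minute 70); staining (finishes minute 22). That puts its earliest start at minute 70; it finishes at 70 + 25 = minute 95.
Quantification waits on imaging (finishes minute 95), so it starts at minute 95 and finishes at 95 + 15 = minute 110.

110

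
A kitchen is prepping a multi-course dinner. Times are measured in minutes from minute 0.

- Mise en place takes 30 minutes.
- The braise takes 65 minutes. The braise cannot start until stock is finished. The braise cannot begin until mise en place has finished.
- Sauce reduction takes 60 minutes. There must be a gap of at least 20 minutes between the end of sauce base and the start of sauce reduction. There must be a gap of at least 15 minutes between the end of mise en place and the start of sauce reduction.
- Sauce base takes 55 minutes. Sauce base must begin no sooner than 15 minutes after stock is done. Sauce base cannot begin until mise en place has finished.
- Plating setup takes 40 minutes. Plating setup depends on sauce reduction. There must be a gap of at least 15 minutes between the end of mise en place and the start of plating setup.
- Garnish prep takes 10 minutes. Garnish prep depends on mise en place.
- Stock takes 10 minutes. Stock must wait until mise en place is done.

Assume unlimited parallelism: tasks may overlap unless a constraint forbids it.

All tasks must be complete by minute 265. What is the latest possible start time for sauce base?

Nothing follows plating setup; the deadline of minute 265 is its only limit. It must start by 265 − 40 = minute 225.
Sauce reduction has to be done before plating setup (must start by minute 225). That means finishing by minute 225, i.e. starting by 225 − 60 = minute 165.
Sauce base has to be done before sauce reduction (must start by minute 165, minus 20-minute gap → minute 145). That means finishing by minute 145, i.e. starting by 145 − 55 = minute 90.

90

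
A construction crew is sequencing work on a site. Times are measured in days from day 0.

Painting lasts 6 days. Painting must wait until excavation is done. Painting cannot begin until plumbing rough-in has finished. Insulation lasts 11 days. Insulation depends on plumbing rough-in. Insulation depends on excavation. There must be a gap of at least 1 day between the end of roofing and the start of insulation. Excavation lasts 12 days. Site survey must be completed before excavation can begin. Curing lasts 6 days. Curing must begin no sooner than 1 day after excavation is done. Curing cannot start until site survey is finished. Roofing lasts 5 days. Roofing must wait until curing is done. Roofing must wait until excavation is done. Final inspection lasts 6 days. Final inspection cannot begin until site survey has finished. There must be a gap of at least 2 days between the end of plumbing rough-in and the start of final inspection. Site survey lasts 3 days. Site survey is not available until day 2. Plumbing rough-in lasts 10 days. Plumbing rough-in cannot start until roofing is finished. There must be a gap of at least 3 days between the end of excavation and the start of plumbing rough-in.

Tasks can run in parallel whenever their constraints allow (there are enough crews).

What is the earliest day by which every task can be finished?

50

Site survey waits on its own release at day 2, so it starts at day 2 and finishes at 2 + 3 = day 5.
Excavation cannot begin until site survey (finishes day 5). It runs from day 5 to 5 + 12 = day 17.
Curing cannot start until excavation (finishes day 17, plus 1-day gap → day 18); site survey (finishes day 5). The controlling bound is day 18, so curing finishes at 18 + 6 = day 24.
Roofing has to wait for curing (finishes day 24); excavation (finishes day 17). The latest of these is day 24, so roofing runs day 24 to 24 + 5 = day 29.
Plumbing rough-in has to wait for roofing (finishes day 29); excavation (finishes day 17, plus 3-day gap → day 20). The latest of these is day 29, so plumbing rough-in runs day 29 to 29 + 10 = day 39.
For final inspection: site survey (finishes day 5); plumbing rough-in (finishes day 39, plus 2-day gap → day 41). Taking the maximum gives a start of day 41, and it finishes at 41 + 6 = day 47.
For painting: excavation (finishes day 17); plumbing rough-in (finishes day 39). Taking the maximum gives a start of day 39, and it finishes at 39 + 6 = day 45.
For insulation: plumbing rough-in (finishes day 39); excavation (finishes day 17); roofing (finishes day 29, plus 1-day gap → day 30). Taking the maximum gives a start of day 39, and it finishes at 39 + 11 = day 50.
All tasks are finished once the last one completes. Finish times: Site survey at 5, Excavation at 17, Curing at 24, Roofing at 29, Plumbing rough-in at 39, Insulation at 50, Painting at 45, Final inspection at 47. The latest is day 50.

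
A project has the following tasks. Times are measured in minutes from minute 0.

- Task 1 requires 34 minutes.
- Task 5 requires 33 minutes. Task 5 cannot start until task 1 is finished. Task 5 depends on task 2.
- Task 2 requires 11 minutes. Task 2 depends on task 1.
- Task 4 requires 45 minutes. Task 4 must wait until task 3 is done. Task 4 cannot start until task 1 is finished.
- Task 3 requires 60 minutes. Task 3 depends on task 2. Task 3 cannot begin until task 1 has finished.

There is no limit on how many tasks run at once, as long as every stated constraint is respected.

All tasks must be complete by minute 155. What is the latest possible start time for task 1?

Task 4 has no dependents, so it just needs to finish by minute 155. Starting by 155 − 45 = minute 110 achieves that.
Task 3 has to be done before task 4 (must start by minute 110). That means finishing by minute 110, i.e. starting by 110 − 60 = minute 50.
To finish by minute 155, task 5 (duration 33) must start no later than minute 122.
Task 2 feeds task 3 (must start by minute 50); task 5 (must start by minute 122). Taking the minimum, task 2 must finish by minute 50 and start by 50 − 11 = minute 39.
Task 1 feeds task 2 (must start by minute 39); task 3 (must start by minute 50); task 4 (must start by minute 110); task 5 (must start by minute 122). Taking the minimum, task 1 must finish by minute 39 and start by 39 − 34 = minute 5.

5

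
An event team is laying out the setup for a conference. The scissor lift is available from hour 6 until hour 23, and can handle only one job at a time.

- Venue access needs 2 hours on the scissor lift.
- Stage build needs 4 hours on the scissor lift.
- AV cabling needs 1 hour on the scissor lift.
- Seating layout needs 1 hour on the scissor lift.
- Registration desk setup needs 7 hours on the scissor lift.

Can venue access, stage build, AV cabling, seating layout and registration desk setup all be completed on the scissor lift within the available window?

Yes

The scissor lift window is 23 − 6 = 17 hours.
Running back to back, the jobs need 2 + 4 + 1 + 1 + 7 = 15 hours on the scissor lift.
Since 15 ≤ 17, they fit within the window.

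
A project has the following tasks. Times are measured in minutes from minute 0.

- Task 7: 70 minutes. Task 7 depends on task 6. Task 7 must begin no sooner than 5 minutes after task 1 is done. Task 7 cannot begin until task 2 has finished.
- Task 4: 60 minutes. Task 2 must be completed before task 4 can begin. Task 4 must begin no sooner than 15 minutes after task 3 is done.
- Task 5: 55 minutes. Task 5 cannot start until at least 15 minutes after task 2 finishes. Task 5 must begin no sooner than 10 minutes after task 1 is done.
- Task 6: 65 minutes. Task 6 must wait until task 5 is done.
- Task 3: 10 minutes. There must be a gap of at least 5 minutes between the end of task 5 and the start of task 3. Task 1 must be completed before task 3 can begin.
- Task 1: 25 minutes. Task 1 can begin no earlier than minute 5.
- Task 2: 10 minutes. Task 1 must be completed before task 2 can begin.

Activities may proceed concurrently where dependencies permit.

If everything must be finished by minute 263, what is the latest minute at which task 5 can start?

Nothing follows task 4; the deadline of minute 263 is its only limit. It must start by 263 − 60 = minute 203.
Task 3 feeds into task 4 (must start by minute 203, minus 15-minute gap → minute 188); so task 3 must finish by minute 188 and therefore start by minute 178.
Task 7 must finish by minute 263; it takes 70 minutes, so it must start by 263 − 70 = minute 193.
Task 6 must finish before task 7 (must start by minute 193). With a 65-minute duration, task 6 must start by 193 − 65 = minute 128.
Task 5 feeds task 3 (must start by minute 178, minus 5-minute gap → minute 173); task 6 (must start by minute 128). Taking the minimum, task 5 must finish by minute 128 and start by 128 − 55 = minute 73.

73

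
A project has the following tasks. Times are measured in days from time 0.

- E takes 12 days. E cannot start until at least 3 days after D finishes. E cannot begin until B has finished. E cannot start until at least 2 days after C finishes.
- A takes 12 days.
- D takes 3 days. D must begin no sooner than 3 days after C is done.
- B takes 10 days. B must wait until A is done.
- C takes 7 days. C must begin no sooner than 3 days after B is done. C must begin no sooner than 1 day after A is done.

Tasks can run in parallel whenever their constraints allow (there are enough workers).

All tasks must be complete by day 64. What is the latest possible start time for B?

23

E has no dependents, so it just needs to finish by day 64. Starting by 64 − 12 = day 52 achieves that.
Since E (must start by day 52, minus 3-day gap → day 49) depends on it, D must finish by day 49. Backing off its 3-day duration gives a latest start of day 46.
For C: D (must start by day 46, minus 3-day gap → day 43); E (must start by day 52, minus 2-day gap → day 50). The most restrictive is day 43; with a 7-day duration, C must start by day 36.
B must finish in time for C (must start by day 36, minus 3-day gap → day 33); E (must start by day 52). The tightest is day 33, so B must start by 33 − 10 = day 23.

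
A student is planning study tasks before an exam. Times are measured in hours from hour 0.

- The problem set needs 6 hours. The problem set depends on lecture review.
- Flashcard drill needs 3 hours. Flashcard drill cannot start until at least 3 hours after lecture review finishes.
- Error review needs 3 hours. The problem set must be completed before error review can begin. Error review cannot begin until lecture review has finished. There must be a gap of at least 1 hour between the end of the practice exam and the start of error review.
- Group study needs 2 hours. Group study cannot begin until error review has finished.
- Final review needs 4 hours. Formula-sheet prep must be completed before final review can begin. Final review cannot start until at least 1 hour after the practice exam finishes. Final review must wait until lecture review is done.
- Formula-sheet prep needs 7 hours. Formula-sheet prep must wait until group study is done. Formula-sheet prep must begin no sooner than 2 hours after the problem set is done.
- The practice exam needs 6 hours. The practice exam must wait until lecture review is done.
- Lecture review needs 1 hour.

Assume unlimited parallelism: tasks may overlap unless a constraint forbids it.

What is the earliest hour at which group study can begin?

Lecture review can start immediately at hour 0; it finishes at hour 1.
The practice exam waits on lecture review (finishes hour 1), so it starts at hour 1 and finishes at 1 + 6 = hour 7.
The problem set waits on lecture review (finishes hour 1), so it starts at hour 1 and finishes at 1 + 6 = hour 7.
Error review has to wait for the problem set (finishes hour 7); lecture review (finishes hour 1); the practice exam (finishes hour 7, plus 1-hour gap → hour 8). The latest of these is hour 8, so error review runs hour 8 to 8 + 3 = hour 11.
Group study waits on error review (finishes hour 11), so the earliest it can start is hour 11.

11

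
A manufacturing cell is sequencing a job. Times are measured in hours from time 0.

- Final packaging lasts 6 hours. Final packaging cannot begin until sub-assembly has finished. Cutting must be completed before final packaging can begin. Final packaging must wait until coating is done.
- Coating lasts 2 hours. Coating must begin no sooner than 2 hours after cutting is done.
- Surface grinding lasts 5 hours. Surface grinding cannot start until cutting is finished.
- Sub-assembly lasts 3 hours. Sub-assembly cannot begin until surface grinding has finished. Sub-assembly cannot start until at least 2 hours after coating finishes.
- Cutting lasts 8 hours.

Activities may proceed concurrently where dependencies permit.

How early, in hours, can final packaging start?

Cutting can start immediately at hour 0; it finishes at hour 8.
Coating waits on cutting (finishes hour 8, plus 2-hour gap → hour 10), so it starts at hour 10 and finishes at 10 + 2 = hour 12.
Surface grinding cannot begin until cutting (finishes hour 8). It runs from hour 8 to 8 + 5 = hour 13.
Sub-assembly cannot start until surface grinding (finishes hour 13); coating (finishes hour 12, plus 2-hour gap → hour 14). The controlling bound is hour 14, so sub-assembly finishes at 14 + 3 = hour 17.
Final packaging waits on sub-assembly (finishes hour 17); cutting (finishes hour 8); coating (finishes hour 12). The latest of these is hour 17, which is the earliest final packaging can start.

17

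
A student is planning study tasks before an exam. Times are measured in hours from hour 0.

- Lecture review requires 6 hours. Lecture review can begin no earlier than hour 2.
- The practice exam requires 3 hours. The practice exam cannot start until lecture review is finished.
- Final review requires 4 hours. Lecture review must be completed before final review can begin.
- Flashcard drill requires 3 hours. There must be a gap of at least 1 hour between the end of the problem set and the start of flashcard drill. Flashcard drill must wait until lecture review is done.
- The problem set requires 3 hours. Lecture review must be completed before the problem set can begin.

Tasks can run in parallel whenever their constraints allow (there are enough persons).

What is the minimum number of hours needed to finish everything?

Lecture review cannot begin until its own release at hour 2. It runs from hour 2 to 2 + 6 = hour 8.
After lecture review (finishes hour 8), final review can start at hour 8 and finishes at hour 12.
The practice exam waits on lecture review (finishes hour 8), so it starts at hour 8 and finishes at 8 + 3 = hour 11.
After lecture review (finishes hour 8), the problem set can start at hour 8 and finishes at hour 11.
Flashcard drill has to wait for the problem set (finishes hour 11, plus 1-hour gap → hour 12); lecture review (finishes hour 8). The latest of these is hour 12, so flashcard drill runs hour 12 to 12 + 3 = hour 15.
All tasks are finished once the last one completes. Finish times: Lecture review at 8, The problem set at 11, Flashcard drill at 15, The practice exam at 11, Final review at 12. The latest is hour 15.

15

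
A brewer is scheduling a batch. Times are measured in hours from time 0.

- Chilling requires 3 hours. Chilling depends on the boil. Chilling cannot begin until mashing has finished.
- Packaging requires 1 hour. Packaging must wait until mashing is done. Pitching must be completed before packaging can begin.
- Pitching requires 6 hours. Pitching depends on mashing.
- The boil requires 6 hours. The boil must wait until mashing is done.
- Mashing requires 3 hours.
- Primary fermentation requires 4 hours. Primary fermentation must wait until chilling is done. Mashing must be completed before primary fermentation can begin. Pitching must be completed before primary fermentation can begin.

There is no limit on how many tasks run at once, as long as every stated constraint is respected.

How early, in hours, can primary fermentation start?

12

Mashing can start immediately at hour 0; it finishes at hour 3.
Pitching cannot begin until mashing (finishes hour 3). It runs from hour 3 to 3 + 6 = hour 9.
The boil waits on mashing (finishes hour 3), so it starts at hour 3 and finishes at 3 + 6 = hour 9.
Chilling cannot start until the boil (finishes hour 9); mashing (finishes hour 3). The controlling bound is hour 9, so chilling finishes at 9 + 3 = hour 12.
Primary fermentation waits on chilling (finishes hour 12); mashing (finishes hour 3); pitching (finishes hour 9). The latest of these is hour 12, which is the earliest primary fermentation can start.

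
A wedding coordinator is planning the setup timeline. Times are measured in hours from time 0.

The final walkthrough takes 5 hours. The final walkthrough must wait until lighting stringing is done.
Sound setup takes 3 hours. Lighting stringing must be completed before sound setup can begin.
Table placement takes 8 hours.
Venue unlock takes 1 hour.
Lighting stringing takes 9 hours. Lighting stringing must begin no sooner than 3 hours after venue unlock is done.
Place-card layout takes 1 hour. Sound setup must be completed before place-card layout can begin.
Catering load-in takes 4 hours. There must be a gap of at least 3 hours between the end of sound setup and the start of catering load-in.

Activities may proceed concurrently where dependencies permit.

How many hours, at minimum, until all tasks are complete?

Table placement has no prerequisites, so it starts at hour 0 and finishes at hour 8.
Nothing blocks venue unlock, so it runs from hour 0 to hour 1.
Lighting stringing waits on venue unlock (finishes hour 1, plus 3-hour gap → hour 4), so it starts at hour 4 and finishes at 4 + 9 = hour 13.
After lighting stringing (finishes hour 13), the final walkthrough can start at hour 13 and finishes at hour 18.
Sound setup waits on lighting stringing (finishes hour 13), so it starts at hour 13 and finishes at 13 + 3 = hour 16.
After sound setup (finishes hour 16), place-card layout can start at hour 16 and finishes at hour 17.
After sound setup (finishes hour 16, plus 3-hour gap → hour 19), catering load-in can start at hour 19 and finishes at hour 23.
All tasks are finished once the last one completes. Finish times: Venue unlock at 1, Table placement at 8, Lighting stringing at 13, Sound setup at 16, Catering load-in at 23, Place-card layout at 17, The final walkthrough at 18. The latest is hour 23.

23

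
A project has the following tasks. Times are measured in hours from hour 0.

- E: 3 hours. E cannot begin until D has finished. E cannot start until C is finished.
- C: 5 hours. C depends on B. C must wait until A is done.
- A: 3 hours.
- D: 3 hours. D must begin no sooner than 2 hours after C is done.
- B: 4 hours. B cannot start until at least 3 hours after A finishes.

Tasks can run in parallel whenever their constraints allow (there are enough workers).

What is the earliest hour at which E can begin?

20

A has no prerequisites, so it starts at hour 0 and finishes at hour 3.
B waits on A (finishes hour 3, plus 3-hour gap → hour 6), so it starts at hour 6 and finishes at 6 + 4 = hour 10.
C cannot start until B (finishes hour 10); A (finishes hour 3). The controlling bound is hour 10, so C finishes at 10 + 5 = hour 15.
D cannot begin until C (finishes hour 15, plus 2-hour gap → hour 17). It runs from hour 17 to 17 + 3 = hour 20.
E waits on D (finishes hour 20); C (finishes hour 15). The latest of these is hour 20, which is the earliest E can start.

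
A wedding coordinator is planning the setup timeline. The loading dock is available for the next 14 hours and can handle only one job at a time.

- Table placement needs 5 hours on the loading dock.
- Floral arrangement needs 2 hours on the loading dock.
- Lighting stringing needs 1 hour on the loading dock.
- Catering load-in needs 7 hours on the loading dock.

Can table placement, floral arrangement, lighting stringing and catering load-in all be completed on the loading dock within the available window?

Running back to back, the jobs need 5 + 2 + 1 + 7 = 15 hours on the loading dock.
Since 15 > 14, they cannot all fit.

No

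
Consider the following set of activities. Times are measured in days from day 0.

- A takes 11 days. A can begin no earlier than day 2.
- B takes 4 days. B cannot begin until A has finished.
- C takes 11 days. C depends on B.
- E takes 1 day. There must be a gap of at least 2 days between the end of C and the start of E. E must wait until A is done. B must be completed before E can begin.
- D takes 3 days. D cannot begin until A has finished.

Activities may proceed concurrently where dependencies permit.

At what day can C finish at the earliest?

28

A waits on its own release at day 2, so it starts at day 2 and finishes at 2 + 11 = day 13.
After A (finishes day 13), B can start at day 13 and finishes at day 17.
After B (finishes day 17), C can start at day 17 and finishes at day 28.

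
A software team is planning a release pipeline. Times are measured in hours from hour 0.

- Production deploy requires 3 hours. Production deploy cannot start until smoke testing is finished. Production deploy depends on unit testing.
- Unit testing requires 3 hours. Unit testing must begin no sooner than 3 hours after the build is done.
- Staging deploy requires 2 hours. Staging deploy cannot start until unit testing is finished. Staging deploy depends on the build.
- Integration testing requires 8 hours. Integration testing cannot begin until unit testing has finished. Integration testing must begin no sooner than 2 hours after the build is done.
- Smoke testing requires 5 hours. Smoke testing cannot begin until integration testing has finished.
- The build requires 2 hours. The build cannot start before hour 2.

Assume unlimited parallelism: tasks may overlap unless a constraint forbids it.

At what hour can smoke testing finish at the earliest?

23

The build cannot begin until its own release at hour 2. It runs from hour 2 to 2 + 2 = hour 4.
After the build (finishes hour 4, plus 3-hour gap → hour 7), unit testing can start at hour 7 and finishes at hour 10.
Integration testing cannot start until unit testing (finishes hour 10); the build (finishes hour 4, plus 2-hour gap → hour 6). The controlling bound is hour 10, so integration testing finishes at 10 + 8 = hour 18.
After integration testing (finishes hour 18), smoke testing can start at hour 18 and finishes at hour 23.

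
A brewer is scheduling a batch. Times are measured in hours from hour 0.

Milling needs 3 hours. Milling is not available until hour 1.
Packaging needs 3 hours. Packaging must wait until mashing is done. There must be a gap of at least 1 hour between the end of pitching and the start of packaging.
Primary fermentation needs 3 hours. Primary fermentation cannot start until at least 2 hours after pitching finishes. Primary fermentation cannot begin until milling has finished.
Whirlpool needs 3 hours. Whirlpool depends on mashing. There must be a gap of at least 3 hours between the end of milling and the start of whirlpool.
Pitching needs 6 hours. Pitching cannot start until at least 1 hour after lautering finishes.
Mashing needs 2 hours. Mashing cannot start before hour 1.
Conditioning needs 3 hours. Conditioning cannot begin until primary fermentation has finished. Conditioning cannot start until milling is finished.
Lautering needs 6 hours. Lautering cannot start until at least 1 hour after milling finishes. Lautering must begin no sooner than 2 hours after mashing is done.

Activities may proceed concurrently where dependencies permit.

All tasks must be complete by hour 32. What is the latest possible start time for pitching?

Conditioning has no dependents, so it just needs to finish by hour 32. Starting by 32 − 3 = hour 29 achieves that.
Primary fermentation feeds into conditioning (must start by hour 29); so primary fermentation must finish by hour 29 and therefore start by hour 26.
To finish by hour 32, packaging (duration 3) must start no later than hour 29.
Pitching must finish in time for primary fermentation (must start by hour 26, minus 2-hour gap → hour 24); packaging (must start by hour 29, minus 1-hour gap → hour 28). The tightest is hour 24, so pitching must start by 24 − 6 = hour 18.

18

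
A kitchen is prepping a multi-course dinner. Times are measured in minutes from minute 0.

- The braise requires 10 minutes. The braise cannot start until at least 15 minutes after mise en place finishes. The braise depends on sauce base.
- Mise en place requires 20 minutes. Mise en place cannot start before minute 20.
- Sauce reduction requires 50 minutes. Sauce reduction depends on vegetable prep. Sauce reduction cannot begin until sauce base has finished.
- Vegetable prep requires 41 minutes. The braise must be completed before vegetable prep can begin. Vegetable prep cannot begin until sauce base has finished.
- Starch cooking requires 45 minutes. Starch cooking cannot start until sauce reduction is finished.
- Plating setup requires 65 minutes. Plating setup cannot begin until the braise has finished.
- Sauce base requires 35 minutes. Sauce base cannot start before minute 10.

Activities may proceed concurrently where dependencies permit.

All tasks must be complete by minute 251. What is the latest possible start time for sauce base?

70

Nothing follows starch cooking; the deadline of minute 251 is its only limit. It must start by 251 − 45 = minute 206.
Sauce reduction must finish before starch cooking (must start by minute 206). With a 50-minute duration, sauce reduction must start by 206 − 50 = minute 156.
Vegetable prep has to be done before sauce reduction (must start by minute 156). That means finishing by minute 156, i.e. starting by 156 − 41 = minute 115.
Plating setup has no dependents, so it just needs to finish by minute 251. Starting by 251 − 65 = minute 186 achieves that.
The braise feeds vegetable prep (must start by minute 115); plating setup (must start by minute 186). Taking the minimum, the braise must finish by minute 115 and start by 115 − 10 = minute 105.
Sauce base has several dependents: the braise (must start by minute 105); vegetable prep (must start by minute 115); sauce reduction (must start by minute 156). The earliest of those limits is minute 105, so sauce base must start by 105 − 35 = minute 70.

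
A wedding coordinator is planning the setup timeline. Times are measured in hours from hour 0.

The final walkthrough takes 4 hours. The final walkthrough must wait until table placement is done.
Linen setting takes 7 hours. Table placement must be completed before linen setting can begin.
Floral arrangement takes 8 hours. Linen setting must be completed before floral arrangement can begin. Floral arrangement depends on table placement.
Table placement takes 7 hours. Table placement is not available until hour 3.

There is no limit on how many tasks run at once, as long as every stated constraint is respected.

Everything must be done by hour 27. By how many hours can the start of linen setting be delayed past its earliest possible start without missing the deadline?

Table placement cannot begin until its own release at hour 3. It runs from hour 3 to 3 + 7 = hour 10.
After table placement (finishes hour 10), linen setting can start at hour 10 and finishes at hour 17.

Working backward from the deadline:
To finish by hour 27, floral arrangement (duration 8) must start no later than hour 19.
Linen setting must finish before floral arrangement (must start by hour 19). With a 7-hour duration, linen setting must start by 19 − 7 = hour 12.
So linen setting can start as early as hour 10 and as late as hour 12, giving 12 − 10 = 2 hours of slack.

2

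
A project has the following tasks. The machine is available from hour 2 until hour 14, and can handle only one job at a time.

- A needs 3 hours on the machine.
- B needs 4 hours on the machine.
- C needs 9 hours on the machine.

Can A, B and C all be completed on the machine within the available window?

The machine window is 14 − 2 = 12 hours.
Running back to back, the jobs need 3 + 4 + 9 = 16 hours on the machine.
Since 16 > 12, they cannot all fit.

No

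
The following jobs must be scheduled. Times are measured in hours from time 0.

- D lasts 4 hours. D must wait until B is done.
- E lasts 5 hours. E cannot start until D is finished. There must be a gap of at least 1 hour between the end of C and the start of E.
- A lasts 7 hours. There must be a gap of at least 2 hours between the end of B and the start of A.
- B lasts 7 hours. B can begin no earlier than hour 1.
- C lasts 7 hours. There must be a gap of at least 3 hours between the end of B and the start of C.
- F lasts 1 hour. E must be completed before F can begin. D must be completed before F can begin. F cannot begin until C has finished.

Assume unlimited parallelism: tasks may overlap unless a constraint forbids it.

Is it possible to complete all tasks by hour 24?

No

B cannot begin until its own release at hour 1. It runs from hour 1 to 1 + 7 = hour 8.
After B (finishes hour 8), D can start at hour 8 and finishes at hour 12.
C waits on B (finishes hour 8, plus 3-hour gap → hour 11), so it starts at hour 11 and finishes at 11 + 7 = hour 18.
For E: D (finishes hour 12); C (finishes hour 18, plus 1-hour gap → hour 19). Taking the maximum gives a start of hour 19, and it finishes at 19 + 5 = hour 24.
F has to wait for E (finishes hour 24); D (finishes hour 12); C (finishes hour 18). The latest of these is hour 24, so F runs hour 24 to 24 + 1 = hour 25.
After B (finishes hour 8, plus 2-hour gap → hour 10), A can start at hour 10 and finishes at hour 17.
The earliest everything can be done is hour 25, which is after the deadline of 24, so it is not possible.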